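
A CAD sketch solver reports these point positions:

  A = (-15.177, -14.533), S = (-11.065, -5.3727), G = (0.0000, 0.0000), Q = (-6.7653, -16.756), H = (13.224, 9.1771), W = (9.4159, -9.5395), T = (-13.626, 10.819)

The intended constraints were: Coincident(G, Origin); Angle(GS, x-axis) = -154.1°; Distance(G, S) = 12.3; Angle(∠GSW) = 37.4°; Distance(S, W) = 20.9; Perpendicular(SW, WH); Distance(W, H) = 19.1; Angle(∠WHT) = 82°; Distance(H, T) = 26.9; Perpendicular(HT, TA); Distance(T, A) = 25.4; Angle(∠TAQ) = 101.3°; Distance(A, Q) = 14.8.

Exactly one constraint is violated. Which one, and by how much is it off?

Distance(A, Q) = 14.8 — off by 6.10.

G = (0.00, 0.00) ✓; GS at -154.1° ✓; |GS| = 12.30 ✓; ∠GSW = 37.40° ✓; |SW| = 20.90 ✓; ∠(SW, WH) = 90.00° ✓; |WH| = 19.10 ✓; ∠WHT = 82.00° ✓; |HT| = 26.90 ✓; ∠(HT, TA) = 90.00° ✓; |TA| = 25.40 ✓; ∠TAQ = 101.3° ✓; |AQ| = 8.700 ✗.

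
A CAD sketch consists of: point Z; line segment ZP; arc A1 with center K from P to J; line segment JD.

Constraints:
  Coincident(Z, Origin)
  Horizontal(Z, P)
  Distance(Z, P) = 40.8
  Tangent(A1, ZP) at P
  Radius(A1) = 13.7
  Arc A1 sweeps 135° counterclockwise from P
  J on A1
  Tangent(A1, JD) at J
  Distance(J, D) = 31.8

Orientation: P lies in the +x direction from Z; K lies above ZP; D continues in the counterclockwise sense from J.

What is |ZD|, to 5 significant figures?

53.744

On A1, P sits at bearing -90° from K; a 135° counterclockwise sweep puts J at bearing 45°, so J = K + 13.7·(cos 45°, sin 45°) = (50.487, 23.387). Since A1 is tangent to JD there, KJ ⟂ JD, so JD runs along (−sin 45°, cos 45°); with |JD| = 31.8, D = (28.001, 45.873). Then |ZD| = |D − Z| = 53.744.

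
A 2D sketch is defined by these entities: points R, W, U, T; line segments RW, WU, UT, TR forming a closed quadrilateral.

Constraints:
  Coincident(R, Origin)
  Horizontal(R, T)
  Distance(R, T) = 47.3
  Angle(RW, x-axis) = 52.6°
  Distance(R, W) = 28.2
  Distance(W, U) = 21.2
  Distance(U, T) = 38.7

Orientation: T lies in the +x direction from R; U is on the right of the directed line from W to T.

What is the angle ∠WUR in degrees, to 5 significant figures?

132.06°

Checks: |WU| = 21.20 ✓; |UT| = 38.70 ✓.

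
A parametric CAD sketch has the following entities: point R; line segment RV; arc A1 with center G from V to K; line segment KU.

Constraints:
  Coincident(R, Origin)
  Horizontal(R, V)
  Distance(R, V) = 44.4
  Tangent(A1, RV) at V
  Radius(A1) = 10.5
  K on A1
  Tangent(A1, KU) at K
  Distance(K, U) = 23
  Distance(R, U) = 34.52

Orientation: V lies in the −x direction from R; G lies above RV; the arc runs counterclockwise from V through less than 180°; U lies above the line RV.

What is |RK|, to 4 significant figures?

35.71

Checks: |GK| = 10.50 ✓; ∠(GK, KU) = 90.00° ✓; |KU| = 23.00 ✓; |RU| = 34.52 ✓.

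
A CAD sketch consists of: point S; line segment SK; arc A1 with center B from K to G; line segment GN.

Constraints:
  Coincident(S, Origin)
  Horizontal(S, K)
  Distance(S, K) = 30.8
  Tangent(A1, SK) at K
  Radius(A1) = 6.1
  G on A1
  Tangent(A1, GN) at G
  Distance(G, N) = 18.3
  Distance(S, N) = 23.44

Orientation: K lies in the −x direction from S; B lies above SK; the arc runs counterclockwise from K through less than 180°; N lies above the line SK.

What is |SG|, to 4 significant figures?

25.92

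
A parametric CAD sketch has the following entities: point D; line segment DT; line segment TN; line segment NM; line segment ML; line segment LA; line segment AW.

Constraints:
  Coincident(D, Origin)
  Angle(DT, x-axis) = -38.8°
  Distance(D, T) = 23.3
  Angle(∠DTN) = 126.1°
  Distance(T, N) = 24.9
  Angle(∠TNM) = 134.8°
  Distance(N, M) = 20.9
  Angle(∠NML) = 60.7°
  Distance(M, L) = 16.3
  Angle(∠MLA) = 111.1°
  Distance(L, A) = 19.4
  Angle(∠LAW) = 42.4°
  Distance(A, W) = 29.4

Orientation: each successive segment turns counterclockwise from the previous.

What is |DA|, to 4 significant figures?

30.19

D is at the origin; DT runs at -38.8° with length 23.3, so T = (18.16, -14.60). ∠DTN = 126.1° gives TN at 15.10° from the x-axis; with |TN| = 24.9, N = (42.20, -8.113). ∠TNM = 134.8° gives NM at 60.30° from the x-axis; with |NM| = 20.9, M = (52.55, 10.04). ∠NML = 60.7° gives ML at 179.6° from the x-axis; with |ML| = 16.3, L = (36.25, 10.15). ∠MLA = 111.1° gives LA at -111.5° from the x-axis; with |LA| = 19.4, A = (29.14, -7.895). Then |DA| = |A − D| = 30.19.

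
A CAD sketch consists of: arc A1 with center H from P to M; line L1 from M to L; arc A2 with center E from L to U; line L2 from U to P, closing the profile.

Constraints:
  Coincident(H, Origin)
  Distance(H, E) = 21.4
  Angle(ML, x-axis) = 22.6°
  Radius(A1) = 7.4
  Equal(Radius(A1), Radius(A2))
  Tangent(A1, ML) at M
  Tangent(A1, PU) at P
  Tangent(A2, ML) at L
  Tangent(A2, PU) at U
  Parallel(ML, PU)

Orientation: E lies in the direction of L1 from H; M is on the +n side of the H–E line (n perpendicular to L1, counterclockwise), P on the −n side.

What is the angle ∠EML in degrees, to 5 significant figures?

19.075°

Tangency of A1 to both parallel lines with radius 7.4 puts M and P at H ± 7.4·n: M = (-2.8438, 6.8318), P = (2.8438, -6.8318). Equal radii place L and U the same way about E: L = E + 7.4·n = (16.913, 15.056), U = E − 7.4·n = (22.600, 1.3922). Then cos ∠EML = ME·ML / (|ME||ML|), giving 19.075°.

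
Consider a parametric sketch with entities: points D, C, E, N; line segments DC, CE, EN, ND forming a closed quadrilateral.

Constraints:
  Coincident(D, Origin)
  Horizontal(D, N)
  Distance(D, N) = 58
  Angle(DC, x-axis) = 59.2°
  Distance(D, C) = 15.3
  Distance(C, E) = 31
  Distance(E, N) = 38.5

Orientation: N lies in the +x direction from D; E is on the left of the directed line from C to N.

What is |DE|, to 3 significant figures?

45.2

Checks: |CE| = 31.00 ✓; |EN| = 38.50 ✓.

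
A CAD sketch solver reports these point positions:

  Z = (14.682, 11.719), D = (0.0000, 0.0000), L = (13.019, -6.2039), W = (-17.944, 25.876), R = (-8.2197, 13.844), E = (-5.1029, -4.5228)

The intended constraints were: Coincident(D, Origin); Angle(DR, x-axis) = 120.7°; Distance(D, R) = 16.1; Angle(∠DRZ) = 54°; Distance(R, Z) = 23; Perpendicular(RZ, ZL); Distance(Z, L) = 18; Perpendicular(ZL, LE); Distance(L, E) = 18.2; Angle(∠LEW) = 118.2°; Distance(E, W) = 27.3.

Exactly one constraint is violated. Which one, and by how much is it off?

Distance(E, W) = 27.3 — off by 5.70.

D = (0.00, 0.00) ✓; DR at 120.7° ✓; |DR| = 16.10 ✓; ∠DRZ = 54.00° ✓; |RZ| = 23.00 ✓; ∠(RZ, ZL) = 90.00° ✓; |ZL| = 18.00 ✓; ∠(ZL, LE) = 90.00° ✓; |LE| = 18.20 ✓; ∠LEW = 118.2° ✓; |EW| = 33.00 ✗.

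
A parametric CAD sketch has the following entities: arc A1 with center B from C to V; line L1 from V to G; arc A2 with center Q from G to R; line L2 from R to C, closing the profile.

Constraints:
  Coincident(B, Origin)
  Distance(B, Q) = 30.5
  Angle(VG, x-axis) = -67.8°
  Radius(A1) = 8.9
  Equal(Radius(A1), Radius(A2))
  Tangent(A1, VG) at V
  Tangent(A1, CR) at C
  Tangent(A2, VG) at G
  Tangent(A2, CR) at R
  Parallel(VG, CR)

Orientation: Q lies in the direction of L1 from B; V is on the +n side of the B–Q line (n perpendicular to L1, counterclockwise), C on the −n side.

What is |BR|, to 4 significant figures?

31.77

Tangency of A1 to both parallel lines with radius 8.9 puts V and C at B ± 8.9·n: V = (8.240, 3.363), C = (-8.240, -3.363). Equal radii place G and R the same way about Q: G = Q + 8.9·n = (19.76, -24.88), R = Q − 8.9·n = (3.284, -31.60). Then |BR| = |R − B| = 31.77.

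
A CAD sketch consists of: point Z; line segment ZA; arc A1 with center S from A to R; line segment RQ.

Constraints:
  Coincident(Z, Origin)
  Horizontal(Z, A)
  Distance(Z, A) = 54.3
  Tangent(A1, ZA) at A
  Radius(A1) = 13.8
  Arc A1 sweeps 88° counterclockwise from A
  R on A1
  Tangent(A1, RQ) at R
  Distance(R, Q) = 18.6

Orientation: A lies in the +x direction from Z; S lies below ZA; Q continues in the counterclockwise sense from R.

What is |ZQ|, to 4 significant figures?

51.06

Z is at the origin; Z and A share the same y with |ZA| = 54.3 and A on the +x side, so A = (54.30, 0.000). The tangent condition forces SA to be normal to ZA, so S = A + (0, -13.8) = (54.30, -13.80). On A1, A sits at bearing 90° from S; an 88° counterclockwise sweep puts R at bearing 178°, so R = S + 13.8·(cos 178°, sin 178°) = (40.51, -13.32). A1 meets RQ tangentially, so SR is at right angles to RQ, so RQ runs along (−sin 178°, cos 178°); with |RQ| = 18.6, Q = (39.86, -31.91). Then |ZQ| = |Q − Z| = 51.06.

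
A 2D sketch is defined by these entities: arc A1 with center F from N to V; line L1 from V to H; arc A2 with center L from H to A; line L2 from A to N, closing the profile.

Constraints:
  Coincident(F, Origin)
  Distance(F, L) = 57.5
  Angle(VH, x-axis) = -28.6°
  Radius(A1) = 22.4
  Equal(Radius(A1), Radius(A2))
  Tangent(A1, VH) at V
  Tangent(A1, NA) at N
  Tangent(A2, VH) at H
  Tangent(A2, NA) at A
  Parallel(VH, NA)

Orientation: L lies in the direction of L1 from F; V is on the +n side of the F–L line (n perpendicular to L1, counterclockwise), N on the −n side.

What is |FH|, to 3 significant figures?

61.7

The slot axis is L1's direction at -28.6°, so u = (cos -28.6°, sin -28.6°) = (0.878, -0.479) and n = (−sin -28.6°, cos -28.6°) = (0.479, 0.878). F is at the origin and L lies 57.5 along u from F, so L = 57.5·u = (50.5, -27.5). Tangency of A1 to both parallel lines with radius 22.4 puts V and N at F ± 22.4·n: V = (10.7, 19.7), N = (-10.7, -19.7). Equal radii place H and A the same way about L: H = L + 22.4·n = (61.2, -7.86), A = L − 22.4·n = (39.8, -47.2). Then |FH| = |H − F| = 61.7.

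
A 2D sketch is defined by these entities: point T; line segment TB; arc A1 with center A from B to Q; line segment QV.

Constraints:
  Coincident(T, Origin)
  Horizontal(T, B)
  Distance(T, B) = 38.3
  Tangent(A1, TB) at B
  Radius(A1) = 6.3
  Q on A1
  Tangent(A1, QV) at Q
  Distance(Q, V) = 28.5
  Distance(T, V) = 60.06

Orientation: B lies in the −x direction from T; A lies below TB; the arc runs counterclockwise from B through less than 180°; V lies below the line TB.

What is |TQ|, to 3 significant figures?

44.8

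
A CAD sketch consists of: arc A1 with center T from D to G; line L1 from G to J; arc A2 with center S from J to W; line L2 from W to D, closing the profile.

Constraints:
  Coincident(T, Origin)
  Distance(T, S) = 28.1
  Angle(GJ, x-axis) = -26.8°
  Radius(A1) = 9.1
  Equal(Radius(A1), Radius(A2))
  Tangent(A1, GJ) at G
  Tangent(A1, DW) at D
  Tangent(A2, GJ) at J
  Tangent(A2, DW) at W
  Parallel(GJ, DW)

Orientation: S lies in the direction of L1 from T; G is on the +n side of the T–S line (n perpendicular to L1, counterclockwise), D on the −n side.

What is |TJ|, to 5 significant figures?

29.537

Tangency of A1 to both parallel lines with radius 9.1 puts G and D at T ± 9.1·n: G = (4.1030, 8.1225), D = (-4.1030, -8.1225). Equal radii place J and W the same way about S: J = S + 9.1·n = (29.185, -4.5471), W = S − 9.1·n = (20.979, -20.792). Then |TJ| = |J − T| = 29.537.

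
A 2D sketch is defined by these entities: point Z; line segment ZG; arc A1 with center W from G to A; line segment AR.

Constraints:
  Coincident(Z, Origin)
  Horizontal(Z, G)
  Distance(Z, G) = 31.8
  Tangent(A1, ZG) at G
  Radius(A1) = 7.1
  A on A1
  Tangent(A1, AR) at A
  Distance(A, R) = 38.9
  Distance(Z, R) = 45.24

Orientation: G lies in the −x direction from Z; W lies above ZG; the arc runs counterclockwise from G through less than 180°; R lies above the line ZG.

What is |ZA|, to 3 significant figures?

25.5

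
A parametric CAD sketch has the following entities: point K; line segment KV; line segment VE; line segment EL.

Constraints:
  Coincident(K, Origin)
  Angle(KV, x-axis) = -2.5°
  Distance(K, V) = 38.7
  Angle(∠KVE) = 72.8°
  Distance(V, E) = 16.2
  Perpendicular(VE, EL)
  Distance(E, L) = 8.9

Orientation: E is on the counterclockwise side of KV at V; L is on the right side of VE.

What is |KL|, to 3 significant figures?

46.1

K is at the origin; KV runs at -2.5° with length 38.7, so V = 38.7·(cos -2.5°, sin -2.5°) = (38.7, -1.69). ∠KVE = 72.8°, so VE runs at -2.5° + (180° − 72.8°) = 105° from the x-axis; with |VE| = 16.2, E = V + 16.2·(cos 105°, sin 105°) = (34.6, 14.0). VE is perpendicular to EL; with |EL| = 8.9 on the right of VE, L = E + 8.9·(0.967, 0.254) = (43.2, 16.2). Then |KL| = |L − K| = 46.1.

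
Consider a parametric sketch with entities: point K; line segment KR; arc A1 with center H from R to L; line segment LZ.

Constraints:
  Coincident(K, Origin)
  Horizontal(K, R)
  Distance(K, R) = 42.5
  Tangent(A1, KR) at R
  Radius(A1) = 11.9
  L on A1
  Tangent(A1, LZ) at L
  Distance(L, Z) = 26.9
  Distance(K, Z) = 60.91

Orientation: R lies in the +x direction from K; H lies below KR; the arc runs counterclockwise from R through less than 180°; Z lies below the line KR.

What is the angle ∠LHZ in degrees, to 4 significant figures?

66.14°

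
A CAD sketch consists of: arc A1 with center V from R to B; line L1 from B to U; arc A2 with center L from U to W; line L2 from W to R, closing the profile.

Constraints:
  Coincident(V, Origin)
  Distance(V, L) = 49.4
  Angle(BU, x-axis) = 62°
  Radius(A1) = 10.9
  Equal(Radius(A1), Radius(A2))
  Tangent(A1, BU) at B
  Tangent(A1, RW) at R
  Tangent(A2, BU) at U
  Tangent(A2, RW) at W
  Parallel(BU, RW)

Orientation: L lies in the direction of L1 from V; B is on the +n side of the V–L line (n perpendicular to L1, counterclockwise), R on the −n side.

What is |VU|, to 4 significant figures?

50.59

The slot axis is L1's direction at 62.0°, so u = (cos 62.0°, sin 62.0°) = (0.4695, 0.8829) and n = (−sin 62.0°, cos 62.0°) = (-0.8829, 0.4695). V is at the origin and L lies 49.4 along u from V, so L = 49.4·u = (23.19, 43.62). Tangency of A1 to both parallel lines with radius 10.9 puts B and R at V ± 10.9·n: B = (-9.624, 5.117), R = (9.624, -5.117). Equal radii place U and W the same way about L: U = L + 10.9·n = (13.57, 48.73), W = L − 10.9·n = (32.82, 38.50). Then |VU| = |U − V| = 50.59.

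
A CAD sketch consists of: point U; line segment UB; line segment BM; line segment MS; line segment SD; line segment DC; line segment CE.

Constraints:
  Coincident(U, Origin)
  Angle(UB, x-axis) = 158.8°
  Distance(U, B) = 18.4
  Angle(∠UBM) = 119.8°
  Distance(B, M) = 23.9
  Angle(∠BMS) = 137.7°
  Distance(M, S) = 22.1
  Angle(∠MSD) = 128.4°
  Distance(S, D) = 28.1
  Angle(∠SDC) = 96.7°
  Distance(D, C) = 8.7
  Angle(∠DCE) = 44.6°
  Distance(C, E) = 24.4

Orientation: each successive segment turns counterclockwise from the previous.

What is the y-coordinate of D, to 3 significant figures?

-50.8

∠BMS = 137.7° gives MS at -98.7° from the x-axis; with |MS| = 22.1, S = (-39.1, -30.2). ∠MSD = 128.4° gives SD at -47.1° from the x-axis; with |SD| = 28.1, D = (-19.9, -50.8). So D.y = -50.8.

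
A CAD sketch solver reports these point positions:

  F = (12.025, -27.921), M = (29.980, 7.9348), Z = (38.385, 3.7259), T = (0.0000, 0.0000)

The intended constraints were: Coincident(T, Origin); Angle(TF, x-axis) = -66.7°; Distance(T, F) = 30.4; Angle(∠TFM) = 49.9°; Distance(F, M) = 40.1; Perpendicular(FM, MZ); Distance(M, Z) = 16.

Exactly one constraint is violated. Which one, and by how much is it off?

Distance(M, Z) = 16 — off by 6.60.

T = (0.00, 0.00) ✓; TF at -66.70° ✓; |TF| = 30.40 ✓; ∠TFM = 49.90° ✓; |FM| = 40.10 ✓; ∠(FM, MZ) = 90.00° ✓; |MZ| = 9.400 ✗.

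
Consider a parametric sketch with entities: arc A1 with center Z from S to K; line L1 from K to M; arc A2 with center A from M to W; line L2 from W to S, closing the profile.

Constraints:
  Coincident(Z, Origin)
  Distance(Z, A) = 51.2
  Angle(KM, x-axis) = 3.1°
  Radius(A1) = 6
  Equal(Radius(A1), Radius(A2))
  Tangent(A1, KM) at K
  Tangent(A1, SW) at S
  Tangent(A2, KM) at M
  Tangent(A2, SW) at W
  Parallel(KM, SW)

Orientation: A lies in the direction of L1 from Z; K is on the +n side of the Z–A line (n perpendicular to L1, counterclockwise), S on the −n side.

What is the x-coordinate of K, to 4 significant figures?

-0.3245

The slot axis is L1's direction at 3.1°, so u = (cos 3.1°, sin 3.1°) = (0.9985, 0.05408) and n = (−sin 3.1°, cos 3.1°) = (-0.05408, 0.9985). Z is at the origin and A lies 51.2 along u from Z, so A = 51.2·u = (51.13, 2.769). Tangency of A1 to both parallel lines with radius 6.0 puts K and S at Z ± 6.0·n: K = (-0.3245, 5.991), S = (0.3245, -5.991). So K.x = -0.3245.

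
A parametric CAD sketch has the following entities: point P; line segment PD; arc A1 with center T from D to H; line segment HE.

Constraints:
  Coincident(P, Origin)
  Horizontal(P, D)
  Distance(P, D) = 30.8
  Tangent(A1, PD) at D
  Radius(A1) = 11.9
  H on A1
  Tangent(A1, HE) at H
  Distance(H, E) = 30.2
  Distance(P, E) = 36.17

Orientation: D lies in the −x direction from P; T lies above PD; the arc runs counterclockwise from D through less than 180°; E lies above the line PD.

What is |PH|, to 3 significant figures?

21.1

P is at the origin; P and D share the same y with |PD| = 30.8 and D on the −x side, so D = (-30.8, 0.00). A1 meets PD tangentially, so TD is at right angles to PD, so T = D + (0, 11.9) = (-30.8, 11.9). Since TH ⟂ HE (tangency), |TE| = √(11.9² + 30.2²) = 32.5 regardless of where H sits on A1. So E lies on both circle(P, 36.17) and circle(T, 32.5); the above-PD intersection is E = (-8.22, 35.2). H is the foot of the tangent from E: H = (-19.8, 7.33).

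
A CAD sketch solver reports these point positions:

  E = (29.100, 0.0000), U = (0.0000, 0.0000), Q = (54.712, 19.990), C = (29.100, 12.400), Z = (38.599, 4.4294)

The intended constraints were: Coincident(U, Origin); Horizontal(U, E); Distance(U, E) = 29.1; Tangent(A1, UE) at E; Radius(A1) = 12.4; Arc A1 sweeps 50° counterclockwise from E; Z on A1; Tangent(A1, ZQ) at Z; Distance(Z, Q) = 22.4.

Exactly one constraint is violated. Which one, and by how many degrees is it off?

Tangent(A1, ZQ) at Z — off by 6.00°.

U = (0.00, 0.00) ✓; U.y = 0.00, E.y = 0.00 ✓; |UE| = 29.10 ✓; ∠(CE, EU) = 90.00° ✓; |CE| = 12.40 ✓; bearing(C→Z) − bearing(C→E) = 50.00° ✓; |CZ| = 12.40 ✓; ∠(CZ, ZQ) = 96.00° ✗; |ZQ| = 22.40 ✓.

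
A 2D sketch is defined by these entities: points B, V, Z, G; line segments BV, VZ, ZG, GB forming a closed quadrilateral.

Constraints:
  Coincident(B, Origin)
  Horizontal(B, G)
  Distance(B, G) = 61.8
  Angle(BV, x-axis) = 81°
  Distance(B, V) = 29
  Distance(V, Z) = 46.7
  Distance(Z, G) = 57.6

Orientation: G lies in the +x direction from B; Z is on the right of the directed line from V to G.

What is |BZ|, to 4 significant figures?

19.33

B is at the origin; B and G share the same y with |BG| = 61.8 and G in +x, so G = (61.8, 0). BV runs at 81.0° with |BV| = 29.0, so V = (4.537, 28.64). Z is determined by |VZ| = 46.7 and |ZG| = 57.6 together: it lies at the intersection of circle(V, 46.7) and circle(G, 57.6). With |VG| = 64.03, the foot of the radical line on VG is 23.14 from V and the perpendicular offset is √(46.7² − 23.14²) = 40.57. Taking the right-of-VG solution: Z = (7.081, -17.99).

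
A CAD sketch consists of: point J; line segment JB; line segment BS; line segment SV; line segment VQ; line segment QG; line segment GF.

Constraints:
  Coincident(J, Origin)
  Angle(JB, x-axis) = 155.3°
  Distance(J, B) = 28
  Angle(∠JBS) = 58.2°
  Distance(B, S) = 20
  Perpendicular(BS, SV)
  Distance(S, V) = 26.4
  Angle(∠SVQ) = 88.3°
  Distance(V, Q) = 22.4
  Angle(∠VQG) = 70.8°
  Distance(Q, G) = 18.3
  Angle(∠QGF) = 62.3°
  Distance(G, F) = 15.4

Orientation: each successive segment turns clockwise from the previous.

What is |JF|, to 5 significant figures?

3.6316

J is at the origin; JB runs at 155.3° with length 28.0, so B = (-25.438, 11.700). ∠JBS = 58.2° gives BS at 33.500° from the x-axis; with |BS| = 20.0, S = (-8.7605, 22.739). BS ⟂ SV, so SV runs at -56.500°; with |SV| = 26.4, V = (5.8106, 0.72443). ∠SVQ = 88.3° gives VQ at -148.20° from the x-axis; with |VQ| = 22.4, Q = (-13.227, -11.079). ∠VQG = 70.8° gives QG at 102.60° from the x-axis; with |QG| = 18.3, G = (-17.219, 6.7799). ∠QGF = 62.3° gives GF at -15.100° from the x-axis; with |GF| = 15.4, F = (-2.3507, 2.7681). Then |JF| = |F − J| = 3.6316.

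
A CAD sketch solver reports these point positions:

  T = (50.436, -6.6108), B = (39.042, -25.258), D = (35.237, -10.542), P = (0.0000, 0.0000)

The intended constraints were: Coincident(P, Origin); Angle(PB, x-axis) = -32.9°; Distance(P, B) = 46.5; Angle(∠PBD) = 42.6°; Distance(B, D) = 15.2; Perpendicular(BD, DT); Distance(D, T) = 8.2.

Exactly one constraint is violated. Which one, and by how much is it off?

Distance(D, T) = 8.2 — off by 7.50.

P = (0.00, 0.00) ✓; PB at -32.90° ✓; |PB| = 46.50 ✓; ∠PBD = 42.60° ✓; |BD| = 15.20 ✓; ∠(BD, DT) = 90.00° ✓; |DT| = 15.70 ✗.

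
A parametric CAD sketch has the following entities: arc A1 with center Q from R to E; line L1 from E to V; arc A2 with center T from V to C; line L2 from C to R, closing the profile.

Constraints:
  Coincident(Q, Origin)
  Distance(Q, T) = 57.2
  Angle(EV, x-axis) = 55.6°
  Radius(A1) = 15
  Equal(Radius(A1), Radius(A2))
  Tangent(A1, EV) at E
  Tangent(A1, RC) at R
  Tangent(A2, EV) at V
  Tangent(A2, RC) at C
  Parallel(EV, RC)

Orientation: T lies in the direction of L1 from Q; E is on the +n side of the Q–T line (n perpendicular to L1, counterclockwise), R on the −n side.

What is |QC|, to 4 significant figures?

59.13

The slot axis is L1's direction at 55.6°, so u = (cos 55.6°, sin 55.6°) = (0.5650, 0.8251) and n = (−sin 55.6°, cos 55.6°) = (-0.8251, 0.5650). Q is at the origin and T lies 57.2 along u from Q, so T = 57.2·u = (32.32, 47.20). Tangency of A1 to both parallel lines with radius 15.0 puts E and R at Q ± 15.0·n: E = (-12.38, 8.475), R = (12.38, -8.475). Equal radii place V and C the same way about T: V = T + 15.0·n = (19.94, 55.67), C = T − 15.0·n = (44.69, 38.72). Then |QC| = |C − Q| = 59.13.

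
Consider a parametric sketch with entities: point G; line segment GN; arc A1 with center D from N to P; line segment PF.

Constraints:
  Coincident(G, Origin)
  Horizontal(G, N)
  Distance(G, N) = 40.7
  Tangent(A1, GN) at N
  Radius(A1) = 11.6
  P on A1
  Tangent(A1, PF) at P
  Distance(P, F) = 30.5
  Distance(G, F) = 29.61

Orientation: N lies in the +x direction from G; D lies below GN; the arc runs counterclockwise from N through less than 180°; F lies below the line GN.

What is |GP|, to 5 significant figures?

32.177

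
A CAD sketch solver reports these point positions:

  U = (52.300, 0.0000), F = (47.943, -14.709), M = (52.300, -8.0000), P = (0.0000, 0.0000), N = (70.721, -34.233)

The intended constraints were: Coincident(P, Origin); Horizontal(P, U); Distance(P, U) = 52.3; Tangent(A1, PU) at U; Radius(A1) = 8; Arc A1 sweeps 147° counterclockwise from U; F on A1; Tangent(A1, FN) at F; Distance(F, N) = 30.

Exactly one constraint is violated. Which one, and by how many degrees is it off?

Tangent(A1, FN) at F — off by 7.60°.

P = (0.00, 0.00) ✓; P.y = 0.00, U.y = 0.00 ✓; |PU| = 52.30 ✓; ∠(MU, UP) = 90.00° ✓; |MU| = 8.000 ✓; bearing(M→F) − bearing(M→U) = 147.0° ✓; |MF| = 8.000 ✓; ∠(MF, FN) = 97.60° ✗; |FN| = 30.00 ✓.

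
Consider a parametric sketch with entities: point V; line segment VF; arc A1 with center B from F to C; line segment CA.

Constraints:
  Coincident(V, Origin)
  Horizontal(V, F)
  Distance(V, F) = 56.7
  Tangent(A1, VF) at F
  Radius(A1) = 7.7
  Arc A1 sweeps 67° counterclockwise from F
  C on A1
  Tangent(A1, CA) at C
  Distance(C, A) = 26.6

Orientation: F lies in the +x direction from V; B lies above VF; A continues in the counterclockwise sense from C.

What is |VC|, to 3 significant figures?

64.0

V is at the origin; VF is horizontal with |VF| = 56.7 and F on the +x side, so F = (56.7, 0.00). Tangency of A1 to VF means the radius BF is perpendicular to VF, so B = F + (0, 7.7) = (56.7, 7.70). On A1, F sits at bearing -90° from B; a 67° counterclockwise sweep puts C at bearing -23°, so C = B + 7.7·(cos -23°, sin -23°) = (63.8, 4.69). Then |VC| = |C − V| = 64.0.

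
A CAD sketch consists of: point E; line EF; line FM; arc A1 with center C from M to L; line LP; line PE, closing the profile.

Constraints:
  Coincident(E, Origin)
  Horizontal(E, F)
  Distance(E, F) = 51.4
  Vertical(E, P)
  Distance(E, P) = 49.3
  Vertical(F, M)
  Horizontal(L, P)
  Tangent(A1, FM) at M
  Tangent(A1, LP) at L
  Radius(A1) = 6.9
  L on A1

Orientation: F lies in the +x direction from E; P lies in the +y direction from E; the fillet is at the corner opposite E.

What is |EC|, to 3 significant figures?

61.5

E is at the origin; E and F share the same y with |EF| = 51.4 and F on the +x side, so F = (51.4, 0.00). E and P share the same x with |EP| = 49.3 and P on the +y side, so P = (0.00, 49.3). The virtual corner opposite E is at (51.4, 49.3). A1 meets FM tangentially, so CM is at right angles to FM and tangency of A1 to LP means the radius CL is perpendicular to LP, with radius 6.9, so the center C sits 6.9 in from both sides at C = (44.5, 42.4). Then |EC| = |C − E| = 61.5.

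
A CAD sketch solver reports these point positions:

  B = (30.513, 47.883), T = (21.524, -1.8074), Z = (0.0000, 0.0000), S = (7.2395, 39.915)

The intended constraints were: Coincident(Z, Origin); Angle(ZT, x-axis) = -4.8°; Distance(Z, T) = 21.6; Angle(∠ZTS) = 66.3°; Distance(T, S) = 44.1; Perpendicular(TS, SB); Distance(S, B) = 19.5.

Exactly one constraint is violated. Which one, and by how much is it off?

Distance(S, B) = 19.5 — off by 5.10.

Z = (0.00, 0.00) ✓; ZT at -4.800° ✓; |ZT| = 21.60 ✓; ∠ZTS = 66.30° ✓; |TS| = 44.10 ✓; ∠(TS, SB) = 90.00° ✓; |SB| = 24.60 ✗.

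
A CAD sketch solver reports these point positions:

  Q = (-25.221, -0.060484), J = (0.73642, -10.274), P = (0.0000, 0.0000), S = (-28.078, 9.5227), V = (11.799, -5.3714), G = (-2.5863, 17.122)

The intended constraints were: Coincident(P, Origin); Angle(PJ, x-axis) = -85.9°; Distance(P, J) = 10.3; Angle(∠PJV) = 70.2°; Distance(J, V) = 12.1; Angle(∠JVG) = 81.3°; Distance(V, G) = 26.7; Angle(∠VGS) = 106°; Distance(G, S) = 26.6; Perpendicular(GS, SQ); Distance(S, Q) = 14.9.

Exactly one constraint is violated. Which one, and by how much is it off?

Distance(S, Q) = 14.9 — off by 4.90.

P = (0.00, 0.00) ✓; PJ at -85.90° ✓; |PJ| = 10.30 ✓; ∠PJV = 70.20° ✓; |JV| = 12.10 ✓; ∠JVG = 81.30° ✓; |VG| = 26.70 ✓; ∠VGS = 106.0° ✓; |GS| = 26.60 ✓; ∠(GS, SQ) = 90.00° ✓; |SQ| = 10.00 ✗.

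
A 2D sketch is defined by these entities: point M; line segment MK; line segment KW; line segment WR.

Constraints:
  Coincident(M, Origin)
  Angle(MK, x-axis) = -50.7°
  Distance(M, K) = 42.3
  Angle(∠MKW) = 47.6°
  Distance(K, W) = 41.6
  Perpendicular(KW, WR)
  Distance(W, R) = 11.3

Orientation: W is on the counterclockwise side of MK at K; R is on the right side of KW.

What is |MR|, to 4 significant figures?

44.50

M is at the origin; MK runs at -50.7° with length 42.3, so K = 42.3·(cos -50.7°, sin -50.7°) = (26.79, -32.73). ∠MKW = 47.6°, so KW runs at -50.7° + (180° − 47.6°) = 81.70° from the x-axis; with |KW| = 41.6, W = K + 41.6·(cos 81.70°, sin 81.70°) = (32.80, 8.431). The perpendicularity gives WR at right angles to KW; with |WR| = 11.3 on the right of KW, R = W + 11.3·(0.9895, -0.1444) = (43.98, 6.800). Then |MR| = |R − M| = 44.50.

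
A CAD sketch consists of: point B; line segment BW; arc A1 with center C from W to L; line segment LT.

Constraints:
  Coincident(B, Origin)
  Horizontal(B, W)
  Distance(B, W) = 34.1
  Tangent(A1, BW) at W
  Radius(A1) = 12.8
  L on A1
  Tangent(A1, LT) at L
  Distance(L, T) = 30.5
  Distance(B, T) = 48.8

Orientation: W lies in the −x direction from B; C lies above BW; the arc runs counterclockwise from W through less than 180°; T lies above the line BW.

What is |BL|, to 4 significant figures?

25.00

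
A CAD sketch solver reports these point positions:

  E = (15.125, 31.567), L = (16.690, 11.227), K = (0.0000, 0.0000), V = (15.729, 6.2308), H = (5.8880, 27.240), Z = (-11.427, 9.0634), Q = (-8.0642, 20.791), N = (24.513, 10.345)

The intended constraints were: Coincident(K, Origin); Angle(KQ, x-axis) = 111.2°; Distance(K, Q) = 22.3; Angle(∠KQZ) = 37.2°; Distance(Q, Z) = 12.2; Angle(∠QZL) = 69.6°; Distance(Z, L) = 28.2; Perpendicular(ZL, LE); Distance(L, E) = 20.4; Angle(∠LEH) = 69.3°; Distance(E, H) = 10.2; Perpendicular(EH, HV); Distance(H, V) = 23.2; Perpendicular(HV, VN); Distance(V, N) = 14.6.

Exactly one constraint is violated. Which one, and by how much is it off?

Distance(V, N) = 14.6 — off by 4.90.

K = (0.00, 0.00) ✓; KQ at 111.2° ✓; |KQ| = 22.30 ✓; ∠KQZ = 37.20° ✓; |QZ| = 12.20 ✓; ∠QZL = 69.60° ✓; |ZL| = 28.20 ✓; ∠(ZL, LE) = 90.00° ✓; |LE| = 20.40 ✓; ∠LEH = 69.30° ✓; |EH| = 10.20 ✓; ∠(EH, HV) = 90.00° ✓; |HV| = 23.20 ✓; ∠(HV, VN) = 90.00° ✓; |VN| = 9.700 ✗.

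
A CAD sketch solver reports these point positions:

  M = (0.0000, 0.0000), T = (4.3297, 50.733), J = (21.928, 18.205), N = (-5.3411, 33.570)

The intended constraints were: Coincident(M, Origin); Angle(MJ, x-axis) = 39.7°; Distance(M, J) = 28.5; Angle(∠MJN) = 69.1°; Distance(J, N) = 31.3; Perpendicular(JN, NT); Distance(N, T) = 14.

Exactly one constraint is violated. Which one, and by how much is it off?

Distance(N, T) = 14 — off by 5.70.

M = (0.00, 0.00) ✓; MJ at 39.70° ✓; |MJ| = 28.50 ✓; ∠MJN = 69.10° ✓; |JN| = 31.30 ✓; ∠(JN, NT) = 90.00° ✓; |NT| = 19.70 ✗.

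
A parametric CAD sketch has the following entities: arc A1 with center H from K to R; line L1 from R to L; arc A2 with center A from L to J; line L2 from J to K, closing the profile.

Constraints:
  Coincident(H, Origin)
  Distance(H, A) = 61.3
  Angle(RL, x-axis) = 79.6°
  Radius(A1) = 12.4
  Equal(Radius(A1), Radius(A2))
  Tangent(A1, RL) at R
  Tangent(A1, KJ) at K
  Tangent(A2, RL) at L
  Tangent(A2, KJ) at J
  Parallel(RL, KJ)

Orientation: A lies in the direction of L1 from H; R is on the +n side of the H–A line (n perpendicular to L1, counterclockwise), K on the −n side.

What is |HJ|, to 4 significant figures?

62.54

Tangency of A1 to both parallel lines with radius 12.4 puts R and K at H ± 12.4·n: R = (-12.20, 2.238), K = (12.20, -2.238). Equal radii place L and J the same way about A: L = A + 12.4·n = (-1.130, 62.53), J = A − 12.4·n = (23.26, 58.05). Then |HJ| = |J − H| = 62.54.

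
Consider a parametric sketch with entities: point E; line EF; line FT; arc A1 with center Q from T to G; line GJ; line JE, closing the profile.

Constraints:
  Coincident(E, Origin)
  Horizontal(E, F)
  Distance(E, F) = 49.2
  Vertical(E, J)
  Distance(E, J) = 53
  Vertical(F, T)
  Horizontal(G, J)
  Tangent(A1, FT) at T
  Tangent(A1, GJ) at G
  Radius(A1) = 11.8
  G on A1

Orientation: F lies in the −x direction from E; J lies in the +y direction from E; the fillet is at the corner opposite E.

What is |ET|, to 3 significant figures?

64.2

E is at the origin; E and F share the same y with |EF| = 49.2 and F on the −x side, so F = (-49.2, 0.00). E and J share the same x with |EJ| = 53.0 and J on the +y side, so J = (0.00, 53.0). The virtual corner opposite E is at (-49.2, 53.0). Since A1 is tangent to FT there, QT ⟂ FT and tangency of A1 to GJ means the radius QG is perpendicular to GJ, with radius 11.8, so the center Q sits 11.8 in from both sides at Q = (-37.4, 41.2). That places the tangent points at T = (-49.2, 41.2) on FT and G = (-37.4, 53.0) on GJ. Then |ET| = |T − E| = 64.2.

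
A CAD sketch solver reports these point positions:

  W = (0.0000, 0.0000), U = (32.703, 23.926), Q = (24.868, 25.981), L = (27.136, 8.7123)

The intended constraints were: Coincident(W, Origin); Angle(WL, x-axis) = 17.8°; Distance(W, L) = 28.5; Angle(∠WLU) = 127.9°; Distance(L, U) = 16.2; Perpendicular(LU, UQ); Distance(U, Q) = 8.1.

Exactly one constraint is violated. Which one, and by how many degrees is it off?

Perpendicular(LU, UQ) — off by 5.40°.

W = (0.00, 0.00) ✓; WL at 17.80° ✓; |WL| = 28.50 ✓; ∠WLU = 127.9° ✓; |LU| = 16.20 ✓; ∠(LU, UQ) = 95.40° ✗; |UQ| = 8.100 ✓.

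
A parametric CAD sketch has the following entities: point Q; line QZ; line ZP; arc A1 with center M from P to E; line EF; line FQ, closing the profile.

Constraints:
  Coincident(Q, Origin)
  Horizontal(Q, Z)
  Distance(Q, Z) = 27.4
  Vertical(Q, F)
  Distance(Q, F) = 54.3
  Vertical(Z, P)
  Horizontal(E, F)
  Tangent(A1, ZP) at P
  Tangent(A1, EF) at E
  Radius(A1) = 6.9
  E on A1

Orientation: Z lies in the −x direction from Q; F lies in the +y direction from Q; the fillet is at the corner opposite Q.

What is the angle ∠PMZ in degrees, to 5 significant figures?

81.718°

Q is at the origin; QZ is horizontal with |QZ| = 27.4 and Z on the −x side, so Z = (-27.400, 0.0000). QF is vertical with |QF| = 54.3 and F on the +y side, so F = (0.0000, 54.300). The virtual corner opposite Q is at (-27.400, 54.300). A1 meets ZP tangentially, so MP is at right angles to ZP and the tangent condition forces ME to be normal to EF, with radius 6.9, so the center M sits 6.9 in from both sides at M = (-20.500, 47.400). That places the tangent points at P = (-27.400, 47.400) on ZP and E = (-20.500, 54.300) on EF. Then cos ∠PMZ = MP·MZ / (|MP||MZ|), giving 81.718°.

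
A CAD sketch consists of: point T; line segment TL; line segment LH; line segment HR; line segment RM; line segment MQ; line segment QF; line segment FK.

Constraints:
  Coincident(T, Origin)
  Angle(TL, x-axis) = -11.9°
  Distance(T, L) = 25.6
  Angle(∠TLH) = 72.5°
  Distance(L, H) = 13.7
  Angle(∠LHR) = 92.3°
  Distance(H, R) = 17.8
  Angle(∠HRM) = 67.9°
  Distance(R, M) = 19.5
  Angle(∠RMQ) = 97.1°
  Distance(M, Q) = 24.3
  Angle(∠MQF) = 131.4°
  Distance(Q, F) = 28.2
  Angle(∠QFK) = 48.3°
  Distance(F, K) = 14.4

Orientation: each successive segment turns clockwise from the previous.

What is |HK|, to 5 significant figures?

15.153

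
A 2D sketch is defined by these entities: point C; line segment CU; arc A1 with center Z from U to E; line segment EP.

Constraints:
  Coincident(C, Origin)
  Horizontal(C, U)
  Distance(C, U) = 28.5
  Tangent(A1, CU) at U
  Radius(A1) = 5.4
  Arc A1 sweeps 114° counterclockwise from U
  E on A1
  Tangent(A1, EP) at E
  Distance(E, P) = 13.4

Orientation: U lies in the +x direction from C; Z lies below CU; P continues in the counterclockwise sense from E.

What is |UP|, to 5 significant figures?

19.845

C is at the origin; CU is horizontal with |CU| = 28.5 and U on the +x side, so U = (28.500, 0.0000). The tangent condition forces ZU to be normal to CU, so Z = U + (0, -5.4) = (28.500, -5.4000). On A1, U sits at bearing 90° from Z; a 114° counterclockwise sweep puts E at bearing 204°, so E = Z + 5.4·(cos 204°, sin 204°) = (23.567, -7.5964). Since A1 is tangent to EP there, ZE ⟂ EP, so EP runs along (−sin 204°, cos 204°); with |EP| = 13.4, P = (29.017, -19.838). Then |UP| = |P − U| = 19.845.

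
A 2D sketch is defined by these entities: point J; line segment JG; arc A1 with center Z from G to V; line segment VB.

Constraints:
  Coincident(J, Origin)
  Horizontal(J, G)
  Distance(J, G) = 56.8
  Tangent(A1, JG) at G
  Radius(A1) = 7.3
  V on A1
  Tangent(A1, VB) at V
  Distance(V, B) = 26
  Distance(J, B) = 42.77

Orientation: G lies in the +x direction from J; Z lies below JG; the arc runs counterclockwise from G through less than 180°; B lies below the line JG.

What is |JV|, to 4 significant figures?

51.01

Checks: |ZV| = 7.300 ✓; ∠(ZV, VB) = 90.00° ✓; |VB| = 26.00 ✓; |JB| = 42.77 ✓.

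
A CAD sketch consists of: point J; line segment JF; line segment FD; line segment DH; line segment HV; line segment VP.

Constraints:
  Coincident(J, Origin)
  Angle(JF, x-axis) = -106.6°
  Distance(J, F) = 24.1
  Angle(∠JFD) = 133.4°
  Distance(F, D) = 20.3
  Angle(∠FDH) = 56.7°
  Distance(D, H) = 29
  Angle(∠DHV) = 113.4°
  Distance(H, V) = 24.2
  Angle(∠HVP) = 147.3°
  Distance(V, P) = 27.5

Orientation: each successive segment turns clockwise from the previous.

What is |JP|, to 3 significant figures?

28.2

J is at the origin; JF runs at -106.6° with length 24.1, so F = (-6.89, -23.1). ∠JFD = 133.4° gives FD at -153° from the x-axis; with |FD| = 20.3, D = (-25.0, -32.2). ∠FDH = 56.7° gives DH at 83.5° from the x-axis; with |DH| = 29.0, H = (-21.7, -3.43). ∠DHV = 113.4° gives HV at 16.9° from the x-axis; with |HV| = 24.2, V = (1.43, 3.60). ∠HVP = 147.3° gives VP at -15.8° from the x-axis; with |VP| = 27.5, P = (27.9, -3.89). Then |JP| = |P − J| = 28.2.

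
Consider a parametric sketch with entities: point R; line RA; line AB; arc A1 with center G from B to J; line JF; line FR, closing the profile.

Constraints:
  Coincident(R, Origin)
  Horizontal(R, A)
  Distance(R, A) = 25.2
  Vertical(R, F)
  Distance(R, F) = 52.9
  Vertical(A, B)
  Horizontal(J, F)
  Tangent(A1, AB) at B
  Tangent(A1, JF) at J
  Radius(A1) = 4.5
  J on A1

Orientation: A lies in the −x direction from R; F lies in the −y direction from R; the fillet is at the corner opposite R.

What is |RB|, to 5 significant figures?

54.567

The virtual corner opposite R is at (-25.200, -52.900). The tangent condition forces GB to be normal to AB and A1 meets JF tangentially, so GJ is at right angles to JF, with radius 4.5, so the center G sits 4.5 in from both sides at G = (-20.700, -48.400). That places the tangent points at B = (-25.200, -48.400) on AB and J = (-20.700, -52.900) on JF. Then |RB| = |B − R| = 54.567.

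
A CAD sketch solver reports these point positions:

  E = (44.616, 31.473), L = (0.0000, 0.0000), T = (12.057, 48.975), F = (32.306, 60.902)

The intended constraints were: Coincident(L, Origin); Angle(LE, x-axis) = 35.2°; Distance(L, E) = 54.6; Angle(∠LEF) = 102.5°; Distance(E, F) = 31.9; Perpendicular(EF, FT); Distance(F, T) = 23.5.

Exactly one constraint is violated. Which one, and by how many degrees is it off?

Perpendicular(EF, FT) — off by 7.80°.

L = (0.00, 0.00) ✓; LE at 35.20° ✓; |LE| = 54.60 ✓; ∠LEF = 102.5° ✓; |EF| = 31.90 ✓; ∠(EF, FT) = 97.80° ✗; |FT| = 23.50 ✓.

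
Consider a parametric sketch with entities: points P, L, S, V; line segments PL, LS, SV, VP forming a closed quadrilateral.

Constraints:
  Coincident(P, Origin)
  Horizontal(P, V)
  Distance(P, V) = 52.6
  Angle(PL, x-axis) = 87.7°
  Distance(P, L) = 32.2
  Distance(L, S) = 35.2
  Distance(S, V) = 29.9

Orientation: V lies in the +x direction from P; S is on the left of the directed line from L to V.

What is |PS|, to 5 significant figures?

43.367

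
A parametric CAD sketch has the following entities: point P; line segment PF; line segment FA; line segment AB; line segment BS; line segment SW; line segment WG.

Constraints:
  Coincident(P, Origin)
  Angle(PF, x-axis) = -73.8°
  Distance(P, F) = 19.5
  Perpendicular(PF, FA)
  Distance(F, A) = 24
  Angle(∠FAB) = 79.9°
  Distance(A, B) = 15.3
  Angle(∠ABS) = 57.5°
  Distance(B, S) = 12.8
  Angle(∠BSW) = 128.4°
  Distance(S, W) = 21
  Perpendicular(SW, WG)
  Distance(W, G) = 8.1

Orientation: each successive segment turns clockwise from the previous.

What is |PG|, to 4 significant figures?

39.77

P is at the origin; PF runs at -73.8° with length 19.5, so F = (5.440, -18.73). PF is perpendicular to FA, so FA runs at -163.8°; with |FA| = 24.0, A = (-17.61, -25.42). ∠FAB = 79.9° gives AB at 96.10° from the x-axis; with |AB| = 15.3, B = (-19.23, -10.21). ∠ABS = 57.5° gives BS at -26.40° from the x-axis; with |BS| = 12.8, S = (-7.767, -15.90). ∠BSW = 128.4° gives SW at -78.00° from the x-axis; with |SW| = 21.0, W = (-3.401, -36.44). SW ⟂ WG, so WG runs at -168.0°; with |WG| = 8.1, G = (-11.32, -38.12). Then |PG| = |G − P| = 39.77.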